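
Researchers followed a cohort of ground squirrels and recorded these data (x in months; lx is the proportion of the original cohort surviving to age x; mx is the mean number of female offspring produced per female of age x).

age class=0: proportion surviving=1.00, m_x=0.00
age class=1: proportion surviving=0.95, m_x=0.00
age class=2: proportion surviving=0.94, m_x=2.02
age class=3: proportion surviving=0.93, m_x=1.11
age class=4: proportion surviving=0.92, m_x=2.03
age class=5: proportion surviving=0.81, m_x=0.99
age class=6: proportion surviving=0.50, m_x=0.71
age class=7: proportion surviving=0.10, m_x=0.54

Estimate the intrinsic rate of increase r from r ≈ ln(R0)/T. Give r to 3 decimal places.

0.516

R0 = Σ lx·mx = 0 + 0 + 1.8988 + 1.0323 + 1.8676 + 0.8019 + 0.355 + 0.054 = 6.0096
Σ x·lx·mx = 20.8824; T = 20.8824/6.0096 = 3.47484…
r ≈ ln(R0)/T = ln(6.0096)/3.47484… = 0.5161… → 0.516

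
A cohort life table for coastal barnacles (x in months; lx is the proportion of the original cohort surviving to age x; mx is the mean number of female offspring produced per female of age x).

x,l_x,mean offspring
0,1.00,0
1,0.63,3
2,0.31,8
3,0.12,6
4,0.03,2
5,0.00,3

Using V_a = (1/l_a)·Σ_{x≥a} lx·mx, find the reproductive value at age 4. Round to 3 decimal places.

2.000

lx·mx for x ≥ 4: 0.06, 0 → sum = 0.06
V_4 = 0.06 / l_4 = 0.06 / 0.03 = 2 → 2.000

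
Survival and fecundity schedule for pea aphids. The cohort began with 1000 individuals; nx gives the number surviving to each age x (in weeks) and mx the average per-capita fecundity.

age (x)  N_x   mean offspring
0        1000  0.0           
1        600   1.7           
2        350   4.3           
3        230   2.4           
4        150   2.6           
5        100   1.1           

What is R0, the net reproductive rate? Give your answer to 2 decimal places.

3.58

lx = nx/n0 = nx/1000: 1, 0.6, 0.35, 0.23, 0.15, 0.1
lx·mx by age: 0, 1.02, 1.505, 0.552, 0.39, 0.11
R0 = Σ lx·mx = 3.577 → 3.58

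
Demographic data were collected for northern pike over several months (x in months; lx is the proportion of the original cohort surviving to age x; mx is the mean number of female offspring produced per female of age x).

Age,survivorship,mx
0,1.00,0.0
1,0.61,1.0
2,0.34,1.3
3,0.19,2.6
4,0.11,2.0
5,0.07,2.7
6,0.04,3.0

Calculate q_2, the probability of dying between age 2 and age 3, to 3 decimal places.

0.441

q_2 = (l_2 − l_3) / l_2 = (0.34 − 0.19) / 0.34
     = 0.15 / 0.34 = 0.441176… → 0.441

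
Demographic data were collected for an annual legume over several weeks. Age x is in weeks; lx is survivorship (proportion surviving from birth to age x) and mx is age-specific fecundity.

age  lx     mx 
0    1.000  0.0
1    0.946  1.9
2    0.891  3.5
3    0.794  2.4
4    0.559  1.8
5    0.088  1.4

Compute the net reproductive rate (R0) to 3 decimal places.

lx·mx by age: 0, 1.7974, 3.1185, 1.9056, 1.0062, 0.1232
R0 = Σ lx·mx = 7.9509 → 7.951

7.951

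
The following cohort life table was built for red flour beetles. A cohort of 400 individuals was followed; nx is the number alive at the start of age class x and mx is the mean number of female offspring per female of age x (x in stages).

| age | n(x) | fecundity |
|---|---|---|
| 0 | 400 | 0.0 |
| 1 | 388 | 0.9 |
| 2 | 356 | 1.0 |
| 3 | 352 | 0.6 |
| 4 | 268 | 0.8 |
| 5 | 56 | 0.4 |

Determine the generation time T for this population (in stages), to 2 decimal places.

lx = nx/n0 = nx/400: 1, 0.97, 0.89, 0.88, 0.67, 0.14
lx·mx: 0, 0.873, 0.89, 0.528, 0.536, 0.056 → R0 = 2.883
x·lx·mx: 0, 0.873, 1.78, 1.584, 2.144, 0.28 → Σ = 6.661
T = 6.661 / 2.883 = 2.310441… → 2.31

2.31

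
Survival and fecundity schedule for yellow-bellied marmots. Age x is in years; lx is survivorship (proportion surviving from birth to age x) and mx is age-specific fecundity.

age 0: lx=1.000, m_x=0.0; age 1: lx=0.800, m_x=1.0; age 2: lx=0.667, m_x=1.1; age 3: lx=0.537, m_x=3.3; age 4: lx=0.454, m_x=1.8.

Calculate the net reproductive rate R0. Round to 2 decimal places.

4.12

lx·mx by age: 0, 0.8, 0.7337, 1.7721, 0.8172
R0 = Σ lx·mx = 4.123 → 4.12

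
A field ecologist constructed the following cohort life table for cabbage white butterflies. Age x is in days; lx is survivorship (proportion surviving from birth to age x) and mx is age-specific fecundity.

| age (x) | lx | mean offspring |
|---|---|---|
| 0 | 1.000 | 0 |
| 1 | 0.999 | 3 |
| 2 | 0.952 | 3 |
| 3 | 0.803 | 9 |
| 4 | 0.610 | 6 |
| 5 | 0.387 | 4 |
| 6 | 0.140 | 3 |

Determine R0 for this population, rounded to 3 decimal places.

lx·mx by age: 0, 2.997, 2.856, 7.227, 3.66, 1.548, 0.42
R0 = Σ lx·mx = 18.708 → 18.708

18.708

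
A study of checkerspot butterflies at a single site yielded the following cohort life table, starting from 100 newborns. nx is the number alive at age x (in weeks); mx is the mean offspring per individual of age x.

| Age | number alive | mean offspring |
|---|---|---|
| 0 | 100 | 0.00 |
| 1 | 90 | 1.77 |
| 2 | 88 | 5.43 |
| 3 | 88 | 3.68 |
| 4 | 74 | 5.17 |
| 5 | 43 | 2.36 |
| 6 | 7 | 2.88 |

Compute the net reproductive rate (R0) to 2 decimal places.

14.65

lx = nx/n0 = nx/100: 1, 0.9, 0.88, 0.88, 0.74, 0.43, 0.07
lx·mx by age: 0, 1.593, 4.7784, 3.2384, 3.8258, 1.0148, 0.2016
R0 = Σ lx·mx = 14.652 → 14.65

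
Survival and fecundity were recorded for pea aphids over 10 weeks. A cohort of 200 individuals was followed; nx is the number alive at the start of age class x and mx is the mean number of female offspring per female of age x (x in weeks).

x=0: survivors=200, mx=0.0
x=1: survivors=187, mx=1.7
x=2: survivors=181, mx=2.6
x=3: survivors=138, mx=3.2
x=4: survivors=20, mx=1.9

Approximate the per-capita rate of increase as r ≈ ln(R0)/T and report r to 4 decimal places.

lx = nx/n0 = nx/200: 1, 0.935, 0.905, 0.69, 0.1
R0 = Σ lx·mx = 0 + 1.5895 + 2.353 + 2.208 + 0.19 = 6.3405
Σ x·lx·mx = 13.6795; T = 13.6795/6.3405 = 2.15748…
r ≈ ln(R0)/T = ln(6.3405)/2.15748… = 0.856072… → 0.8561

0.8561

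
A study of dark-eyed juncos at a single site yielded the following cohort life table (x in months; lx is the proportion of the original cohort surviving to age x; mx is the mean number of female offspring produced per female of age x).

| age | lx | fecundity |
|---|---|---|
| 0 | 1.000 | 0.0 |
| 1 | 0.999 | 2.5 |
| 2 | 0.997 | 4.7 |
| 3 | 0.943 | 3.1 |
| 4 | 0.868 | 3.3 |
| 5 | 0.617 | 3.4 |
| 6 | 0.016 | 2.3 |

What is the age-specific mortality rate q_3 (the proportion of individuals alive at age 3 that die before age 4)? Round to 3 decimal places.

0.080

q_3 = (l_3 − l_4) / l_3 = (0.943 − 0.868) / 0.943
     = 0.075 / 0.943 = 0.079533… → 0.080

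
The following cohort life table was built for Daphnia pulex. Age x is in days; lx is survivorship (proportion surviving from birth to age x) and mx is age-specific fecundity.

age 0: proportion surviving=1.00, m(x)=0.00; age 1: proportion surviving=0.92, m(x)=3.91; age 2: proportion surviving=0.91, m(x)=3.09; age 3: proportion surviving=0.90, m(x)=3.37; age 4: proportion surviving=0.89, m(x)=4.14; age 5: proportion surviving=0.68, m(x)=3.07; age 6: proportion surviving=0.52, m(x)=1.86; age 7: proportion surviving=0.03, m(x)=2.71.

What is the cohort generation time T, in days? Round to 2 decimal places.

3.07

lx·mx: 0, 3.5972, 2.8119, 3.033, 3.6846, 2.0876, 0.9672, 0.0813 → R0 = 16.2628
x·lx·mx: 0, 3.5972, 5.6238, 9.099, 14.7384, 10.438, 5.8032, 0.5691 → Σ = 49.8687
T = 49.8687 / 16.2628 = 3.066428… → 3.07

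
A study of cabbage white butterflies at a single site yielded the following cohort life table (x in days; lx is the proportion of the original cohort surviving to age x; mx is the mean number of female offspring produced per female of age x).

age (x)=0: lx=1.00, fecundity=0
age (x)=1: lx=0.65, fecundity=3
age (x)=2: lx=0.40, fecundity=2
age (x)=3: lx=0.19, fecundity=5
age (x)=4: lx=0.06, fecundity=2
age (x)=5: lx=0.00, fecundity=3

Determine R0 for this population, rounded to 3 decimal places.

lx·mx by age: 0, 1.95, 0.8, 0.95, 0.12, 0
R0 = Σ lx·mx = 3.82 → 3.820

3.820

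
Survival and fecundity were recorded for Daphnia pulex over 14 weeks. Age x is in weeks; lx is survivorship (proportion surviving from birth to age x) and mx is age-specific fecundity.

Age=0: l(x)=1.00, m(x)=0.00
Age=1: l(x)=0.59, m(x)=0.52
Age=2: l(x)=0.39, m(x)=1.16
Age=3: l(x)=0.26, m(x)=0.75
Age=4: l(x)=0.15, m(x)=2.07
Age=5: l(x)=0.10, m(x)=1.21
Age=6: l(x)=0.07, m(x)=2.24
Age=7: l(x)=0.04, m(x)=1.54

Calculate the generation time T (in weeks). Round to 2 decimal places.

lx·mx: 0, 0.3068, 0.4524, 0.195, 0.3105, 0.121, 0.1568, 0.0616 → R0 = 1.6041
x·lx·mx: 0, 0.3068, 0.9048, 0.585, 1.242, 0.605, 0.9408, 0.4312 → Σ = 5.0156
T = 5.0156 / 1.6041 = 3.126738… → 3.13

3.13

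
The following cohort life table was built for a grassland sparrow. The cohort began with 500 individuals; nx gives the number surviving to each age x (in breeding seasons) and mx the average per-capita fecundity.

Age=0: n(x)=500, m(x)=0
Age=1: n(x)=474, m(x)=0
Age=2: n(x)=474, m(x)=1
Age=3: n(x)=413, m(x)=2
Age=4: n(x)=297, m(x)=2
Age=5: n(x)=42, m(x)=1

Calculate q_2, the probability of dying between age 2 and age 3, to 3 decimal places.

lx = nx/n0 = nx/500: 1, 0.948, 0.948, 0.826, 0.594, 0.084
q_2 = (l_2 − l_3) / l_2 = (0.948 − 0.826) / 0.948
     = 0.122 / 0.948 = 0.128692… → 0.129

0.129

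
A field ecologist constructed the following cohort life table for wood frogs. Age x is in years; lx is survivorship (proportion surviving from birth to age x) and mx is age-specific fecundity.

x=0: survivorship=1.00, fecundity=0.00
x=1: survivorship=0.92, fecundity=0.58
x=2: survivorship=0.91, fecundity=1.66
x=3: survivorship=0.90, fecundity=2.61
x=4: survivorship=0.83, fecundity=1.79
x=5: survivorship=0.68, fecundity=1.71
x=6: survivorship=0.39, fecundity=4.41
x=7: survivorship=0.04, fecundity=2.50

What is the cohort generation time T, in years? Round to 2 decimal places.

3.77

lx·mx: 0, 0.5336, 1.5106, 2.349, 1.4857, 1.1628, 1.7199, 0.1 → R0 = 8.8616
x·lx·mx: 0, 0.5336, 3.0212, 7.047, 5.9428, 5.814, 10.3194, 0.7 → Σ = 33.378
T = 33.378 / 8.8616 = 3.766588… → 3.77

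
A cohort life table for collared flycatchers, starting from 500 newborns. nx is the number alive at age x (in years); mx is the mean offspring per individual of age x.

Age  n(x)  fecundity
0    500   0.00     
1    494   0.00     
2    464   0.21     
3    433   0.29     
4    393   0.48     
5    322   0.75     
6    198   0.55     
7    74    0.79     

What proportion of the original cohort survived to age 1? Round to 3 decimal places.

0.988

l_1 = n_1/n_0 = 494/500 = 0.988 → 0.988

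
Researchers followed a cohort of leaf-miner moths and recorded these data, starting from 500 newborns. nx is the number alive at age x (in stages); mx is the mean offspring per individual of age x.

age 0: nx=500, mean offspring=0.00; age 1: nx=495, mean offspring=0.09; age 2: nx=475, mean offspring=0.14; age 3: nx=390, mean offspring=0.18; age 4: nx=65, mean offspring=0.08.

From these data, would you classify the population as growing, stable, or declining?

lx = nx/n0 = nx/500: 1, 0.99, 0.95, 0.78, 0.13
R0 = Σ lx·mx = 0 + 0.0891 + 0.133 + 0.1404 + 0.0104 = 0.3729
R0 < 1, so the population is declining.

declining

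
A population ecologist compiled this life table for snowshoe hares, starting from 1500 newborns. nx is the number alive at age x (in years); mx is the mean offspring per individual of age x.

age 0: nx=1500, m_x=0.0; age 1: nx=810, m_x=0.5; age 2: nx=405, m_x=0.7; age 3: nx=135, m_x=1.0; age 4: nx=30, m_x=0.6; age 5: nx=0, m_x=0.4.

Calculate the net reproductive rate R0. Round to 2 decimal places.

0.56

lx = nx/n0 = nx/1500: 1, 0.54, 0.27, 0.09, 0.02, 0
lx·mx by age: 0, 0.27, 0.189, 0.09, 0.012, 0
R0 = Σ lx·mx = 0.561 → 0.56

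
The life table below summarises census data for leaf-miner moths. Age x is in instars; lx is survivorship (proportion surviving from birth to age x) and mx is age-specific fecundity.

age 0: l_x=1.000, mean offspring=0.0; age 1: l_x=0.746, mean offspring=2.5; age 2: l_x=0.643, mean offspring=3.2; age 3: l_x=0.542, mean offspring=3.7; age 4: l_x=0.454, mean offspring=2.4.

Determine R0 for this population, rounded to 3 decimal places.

lx·mx by age: 0, 1.865, 2.0576, 2.0054, 1.0896
R0 = Σ lx·mx = 7.0176 → 7.018

7.018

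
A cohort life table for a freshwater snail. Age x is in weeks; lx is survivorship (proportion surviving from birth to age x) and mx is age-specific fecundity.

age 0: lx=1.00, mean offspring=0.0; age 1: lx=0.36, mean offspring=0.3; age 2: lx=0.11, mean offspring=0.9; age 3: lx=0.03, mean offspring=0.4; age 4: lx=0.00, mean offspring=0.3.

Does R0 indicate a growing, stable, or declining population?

declining

R0 = Σ lx·mx = 0 + 0.108 + 0.099 + 0.012 + 0 = 0.219
R0 < 1, so the population is declining.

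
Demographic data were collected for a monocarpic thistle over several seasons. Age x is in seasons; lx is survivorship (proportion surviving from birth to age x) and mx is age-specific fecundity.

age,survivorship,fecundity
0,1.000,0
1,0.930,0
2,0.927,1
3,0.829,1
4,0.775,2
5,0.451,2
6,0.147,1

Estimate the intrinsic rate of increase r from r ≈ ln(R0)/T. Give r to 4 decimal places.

0.4022

R0 = Σ lx·mx = 0 + 0 + 0.927 + 0.829 + 1.55 + 0.902 + 0.147 = 4.355
Σ x·lx·mx = 15.933; T = 15.933/4.355 = 3.65855…
r ≈ ln(R0)/T = ln(4.355)/3.65855… = 0.40216… → 0.4022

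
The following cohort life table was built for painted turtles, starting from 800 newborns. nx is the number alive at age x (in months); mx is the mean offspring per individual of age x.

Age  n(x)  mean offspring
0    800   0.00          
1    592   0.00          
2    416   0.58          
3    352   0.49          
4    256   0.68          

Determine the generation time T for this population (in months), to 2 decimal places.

2.89

lx = nx/n0 = nx/800: 1, 0.74, 0.52, 0.44, 0.32
lx·mx: 0, 0, 0.3016, 0.2156, 0.2176 → R0 = 0.7348
x·lx·mx: 0, 0, 0.6032, 0.6468, 0.8704 → Σ = 2.1204
T = 2.1204 / 0.7348 = 2.885683… → 2.89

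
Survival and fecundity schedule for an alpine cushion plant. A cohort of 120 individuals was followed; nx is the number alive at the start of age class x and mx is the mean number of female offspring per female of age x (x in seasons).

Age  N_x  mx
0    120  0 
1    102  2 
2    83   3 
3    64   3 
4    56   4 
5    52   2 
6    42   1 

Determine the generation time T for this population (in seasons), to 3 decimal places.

2.902

lx = nx/n0 = nx/120: 1, 0.85, 0.69167…, 0.53333…, 0.46667…, 0.43333…, 0.35
lx·mx: 0, 1.7, 2.075…, 1.6…, 1.866667…, 0.866667…, 0.35 → R0 = 8.458333…
x·lx·mx: 0, 1.7, 4.15…, 4.8…, 7.466667…, 4.333333…, 2.1 → Σ = 24.55…
T = 24.55… / 8.458333… = 2.902463… → 2.902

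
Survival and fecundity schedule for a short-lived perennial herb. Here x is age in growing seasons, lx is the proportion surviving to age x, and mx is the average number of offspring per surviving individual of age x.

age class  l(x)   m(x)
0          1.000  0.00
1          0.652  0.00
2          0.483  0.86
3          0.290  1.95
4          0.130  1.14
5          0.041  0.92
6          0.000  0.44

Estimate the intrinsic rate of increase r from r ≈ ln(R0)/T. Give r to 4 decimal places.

R0 = Σ lx·mx = 0 + 0 + 0.41538 + 0.5655 + 0.1482 + 0.03772 + 0 = 1.1668
Σ x·lx·mx = 3.30866; T = 3.30866/1.1668 = 2.83567…
r ≈ ln(R0)/T = ln(1.1668)/2.83567… = 0.054402… → 0.0544

0.0544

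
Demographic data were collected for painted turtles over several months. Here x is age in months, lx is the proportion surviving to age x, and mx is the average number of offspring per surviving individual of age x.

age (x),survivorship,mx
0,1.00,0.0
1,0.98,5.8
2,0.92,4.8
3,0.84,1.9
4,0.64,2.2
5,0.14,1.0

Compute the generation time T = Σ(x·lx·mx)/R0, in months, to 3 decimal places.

lx·mx: 0, 5.684, 4.416, 1.596, 1.408, 0.14 → R0 = 13.244
x·lx·mx: 0, 5.684, 8.832, 4.788, 5.632, 0.7 → Σ = 25.636
T = 25.636 / 13.244 = 1.935669… → 1.936

1.936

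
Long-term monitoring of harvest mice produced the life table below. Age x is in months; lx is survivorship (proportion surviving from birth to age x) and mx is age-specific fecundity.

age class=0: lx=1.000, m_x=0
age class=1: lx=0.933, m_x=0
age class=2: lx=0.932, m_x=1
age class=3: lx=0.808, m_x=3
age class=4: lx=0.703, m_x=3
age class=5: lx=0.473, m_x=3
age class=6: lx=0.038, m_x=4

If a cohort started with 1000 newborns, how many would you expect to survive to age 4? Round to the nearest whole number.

703

Expected survivors = N0 · l_4 = 1000 × 0.703 = 703 → 703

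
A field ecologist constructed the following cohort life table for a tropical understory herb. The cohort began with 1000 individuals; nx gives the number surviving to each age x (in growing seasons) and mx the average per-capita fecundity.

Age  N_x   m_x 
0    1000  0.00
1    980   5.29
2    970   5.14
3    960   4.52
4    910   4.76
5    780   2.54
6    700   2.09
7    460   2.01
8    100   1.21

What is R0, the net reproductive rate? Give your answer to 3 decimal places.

23.331

lx = nx/n0 = nx/1000: 1, 0.98, 0.97, 0.96, 0.91, 0.78, 0.7, 0.46, 0.1
lx·mx by age: 0, 5.1842, 4.9858, 4.3392, 4.3316, 1.9812, 1.463, 0.9246, 0.121
R0 = Σ lx·mx = 23.3306 → 23.331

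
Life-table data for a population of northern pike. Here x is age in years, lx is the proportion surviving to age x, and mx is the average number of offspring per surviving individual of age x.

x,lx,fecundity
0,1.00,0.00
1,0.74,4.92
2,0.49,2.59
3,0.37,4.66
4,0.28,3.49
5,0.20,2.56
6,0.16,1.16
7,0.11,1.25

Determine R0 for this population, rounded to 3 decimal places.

lx·mx by age: 0, 3.6408, 1.2691, 1.7242, 0.9772, 0.512, 0.1856, 0.1375
R0 = Σ lx·mx = 8.4464 → 8.446

8.446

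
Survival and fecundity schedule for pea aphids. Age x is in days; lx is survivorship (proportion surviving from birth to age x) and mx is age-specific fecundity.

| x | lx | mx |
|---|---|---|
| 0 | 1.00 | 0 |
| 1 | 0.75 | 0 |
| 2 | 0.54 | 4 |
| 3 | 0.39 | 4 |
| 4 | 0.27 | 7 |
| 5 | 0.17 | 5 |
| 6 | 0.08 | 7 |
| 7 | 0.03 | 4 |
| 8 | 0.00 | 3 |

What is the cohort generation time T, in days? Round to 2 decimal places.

lx·mx: 0, 0, 2.16, 1.56, 1.89, 0.85, 0.56, 0.12, 0 → R0 = 7.14
x·lx·mx: 0, 0, 4.32, 4.68, 7.56, 4.25, 3.36, 0.84, 0 → Σ = 25.01
T = 25.01 / 7.14 = 3.502801… → 3.50

3.50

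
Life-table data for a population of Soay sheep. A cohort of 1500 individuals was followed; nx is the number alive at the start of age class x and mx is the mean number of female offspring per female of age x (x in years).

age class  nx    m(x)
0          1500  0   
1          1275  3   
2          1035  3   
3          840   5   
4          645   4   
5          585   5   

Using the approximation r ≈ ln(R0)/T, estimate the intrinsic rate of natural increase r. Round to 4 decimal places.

0.8412

lx = nx/n0 = nx/1500: 1, 0.85, 0.69, 0.56, 0.43, 0.39
R0 = Σ lx·mx = 0 + 2.55 + 2.07 + 2.8 + 1.72 + 1.95 = 11.09
Σ x·lx·mx = 31.72; T = 31.72/11.09 = 2.86023…
r ≈ ln(R0)/T = ln(11.09)/2.86023… = 0.841205… → 0.8412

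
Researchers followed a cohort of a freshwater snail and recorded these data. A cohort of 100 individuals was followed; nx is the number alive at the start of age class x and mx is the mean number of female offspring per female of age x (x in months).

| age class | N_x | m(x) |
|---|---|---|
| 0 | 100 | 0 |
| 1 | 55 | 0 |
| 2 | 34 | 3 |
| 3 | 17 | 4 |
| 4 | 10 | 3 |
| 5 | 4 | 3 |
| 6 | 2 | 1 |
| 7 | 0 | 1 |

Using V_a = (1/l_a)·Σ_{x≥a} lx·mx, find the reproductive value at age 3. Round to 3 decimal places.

6.588

lx = nx/n0 = nx/100: 1, 0.55, 0.34, 0.17, 0.1, 0.04, 0.02, 0
lx·mx for x ≥ 3: 0.68, 0.3, 0.12, 0.02, 0 → sum = 1.12
V_3 = 1.12 / l_3 = 1.12 / 0.17 = 6.588235… → 6.588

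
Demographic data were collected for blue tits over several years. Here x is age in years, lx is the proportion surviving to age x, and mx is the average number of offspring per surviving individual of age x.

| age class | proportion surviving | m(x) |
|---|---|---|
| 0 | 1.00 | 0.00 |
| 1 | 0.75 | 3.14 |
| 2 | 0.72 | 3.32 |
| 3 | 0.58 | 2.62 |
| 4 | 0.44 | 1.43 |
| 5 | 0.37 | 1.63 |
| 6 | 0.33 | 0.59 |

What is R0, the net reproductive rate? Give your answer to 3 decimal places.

7.692

lx·mx by age: 0, 2.355, 2.3904, 1.5196, 0.6292, 0.6031, 0.1947
R0 = Σ lx·mx = 7.692 → 7.692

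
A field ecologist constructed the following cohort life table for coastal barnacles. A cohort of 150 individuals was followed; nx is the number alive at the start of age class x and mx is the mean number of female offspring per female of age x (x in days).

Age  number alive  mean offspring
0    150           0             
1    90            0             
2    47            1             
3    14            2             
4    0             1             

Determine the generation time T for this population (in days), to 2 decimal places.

lx = nx/n0 = nx/150: 1, 0.6, 0.31333…, 0.09333…, 0
lx·mx: 0, 0, 0.313333…, 0.186667…, 0 → R0 = 0.5…
x·lx·mx: 0, 0, 0.626667…, 0.56…, 0 → Σ = 1.186667…
T = 1.186667… / 0.5… = 2.373333… → 2.37

2.37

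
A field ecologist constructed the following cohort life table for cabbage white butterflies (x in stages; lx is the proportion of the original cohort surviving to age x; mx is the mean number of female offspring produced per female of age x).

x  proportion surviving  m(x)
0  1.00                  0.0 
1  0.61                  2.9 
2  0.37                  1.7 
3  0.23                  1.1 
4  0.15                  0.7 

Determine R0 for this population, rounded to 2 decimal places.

lx·mx by age: 0, 1.769, 0.629, 0.253, 0.105
R0 = Σ lx·mx = 2.756 → 2.76

2.76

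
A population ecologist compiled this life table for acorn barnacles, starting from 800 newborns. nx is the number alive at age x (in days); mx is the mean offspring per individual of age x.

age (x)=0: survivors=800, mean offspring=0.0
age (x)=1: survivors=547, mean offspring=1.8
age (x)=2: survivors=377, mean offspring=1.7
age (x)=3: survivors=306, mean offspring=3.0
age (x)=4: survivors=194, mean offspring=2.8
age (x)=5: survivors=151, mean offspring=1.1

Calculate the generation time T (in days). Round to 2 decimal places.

2.47

lx = nx/n0 = nx/800: 1, 0.68375, 0.47125, 0.3825, 0.2425, 0.18875
lx·mx: 0, 1.23075, 0.801125, 1.1475, 0.679, 0.207625 → R0 = 4.066
x·lx·mx: 0, 1.23075, 1.60225, 3.4425, 2.716, 1.038125 → Σ = 10.029625
T = 10.029625 / 4.066 = 2.466706… → 2.47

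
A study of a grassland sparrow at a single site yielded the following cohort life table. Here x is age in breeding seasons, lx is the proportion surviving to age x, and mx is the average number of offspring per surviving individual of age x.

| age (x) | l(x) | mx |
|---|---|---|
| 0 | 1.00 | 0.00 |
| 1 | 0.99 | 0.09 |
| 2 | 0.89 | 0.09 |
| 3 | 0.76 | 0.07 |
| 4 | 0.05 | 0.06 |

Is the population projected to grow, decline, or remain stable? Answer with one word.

declining

R0 = Σ lx·mx = 0 + 0.0891 + 0.0801 + 0.0532 + 0.003 = 0.2254
R0 < 1, so the population is declining.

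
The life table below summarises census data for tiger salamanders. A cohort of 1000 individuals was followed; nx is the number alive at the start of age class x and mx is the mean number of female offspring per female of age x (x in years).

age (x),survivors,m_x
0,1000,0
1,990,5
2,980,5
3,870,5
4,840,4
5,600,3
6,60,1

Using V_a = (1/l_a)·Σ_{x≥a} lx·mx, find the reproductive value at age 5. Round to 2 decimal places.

lx = nx/n0 = nx/1000: 1, 0.99, 0.98, 0.87, 0.84, 0.6, 0.06
lx·mx for x ≥ 5: 1.8, 0.06 → sum = 1.86
V_5 = 1.86 / l_5 = 1.86 / 0.6 = 3.1 → 3.10

3.10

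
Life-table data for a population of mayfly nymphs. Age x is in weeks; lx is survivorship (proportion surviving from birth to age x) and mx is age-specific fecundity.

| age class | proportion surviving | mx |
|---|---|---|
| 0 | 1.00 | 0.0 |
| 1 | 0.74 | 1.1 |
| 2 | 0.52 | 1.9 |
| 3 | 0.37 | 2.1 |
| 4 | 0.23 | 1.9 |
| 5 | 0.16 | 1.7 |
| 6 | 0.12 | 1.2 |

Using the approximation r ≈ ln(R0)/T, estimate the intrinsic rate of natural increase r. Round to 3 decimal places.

0.465

R0 = Σ lx·mx = 0 + 0.814 + 0.988 + 0.777 + 0.437 + 0.272 + 0.144 = 3.432
Σ x·lx·mx = 9.093; T = 9.093/3.432 = 2.64948…
r ≈ ln(R0)/T = ln(3.432)/2.64948… = 0.46543… → 0.465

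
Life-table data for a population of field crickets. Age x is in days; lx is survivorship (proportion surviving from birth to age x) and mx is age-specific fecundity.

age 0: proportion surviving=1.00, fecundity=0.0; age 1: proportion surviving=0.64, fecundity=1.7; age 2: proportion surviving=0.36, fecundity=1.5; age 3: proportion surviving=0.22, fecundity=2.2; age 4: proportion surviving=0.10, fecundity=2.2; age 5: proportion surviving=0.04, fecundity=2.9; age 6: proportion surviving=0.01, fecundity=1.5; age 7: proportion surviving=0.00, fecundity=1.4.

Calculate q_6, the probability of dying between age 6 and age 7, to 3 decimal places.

q_6 = (l_6 − l_7) / l_6 = (0.01 − 0) / 0.01
     = 0.01 / 0.01 = 1 → 1.000

1.000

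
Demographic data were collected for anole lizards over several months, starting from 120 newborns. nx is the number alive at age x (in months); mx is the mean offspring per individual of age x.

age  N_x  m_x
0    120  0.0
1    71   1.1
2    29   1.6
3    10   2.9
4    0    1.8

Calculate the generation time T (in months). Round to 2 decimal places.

lx = nx/n0 = nx/120: 1, 0.59167…, 0.24167…, 0.08333…, 0
lx·mx: 0, 0.650833…, 0.386667…, 0.241667…, 0 → R0 = 1.279167…
x·lx·mx: 0, 0.650833…, 0.773333…, 0.725…, 0 → Σ = 2.149167…
T = 2.149167… / 1.279167… = 1.68013… → 1.68

1.68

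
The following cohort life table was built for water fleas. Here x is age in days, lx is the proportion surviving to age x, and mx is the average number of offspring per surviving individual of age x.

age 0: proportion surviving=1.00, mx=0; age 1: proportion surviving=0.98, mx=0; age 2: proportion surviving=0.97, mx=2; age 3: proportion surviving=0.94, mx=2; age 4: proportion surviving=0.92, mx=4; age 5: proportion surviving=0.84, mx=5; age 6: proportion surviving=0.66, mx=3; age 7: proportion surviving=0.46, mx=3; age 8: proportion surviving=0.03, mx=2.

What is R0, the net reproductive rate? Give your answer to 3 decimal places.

15.120

lx·mx by age: 0, 0, 1.94, 1.88, 3.68, 4.2, 1.98, 1.38, 0.06
R0 = Σ lx·mx = 15.12 → 15.120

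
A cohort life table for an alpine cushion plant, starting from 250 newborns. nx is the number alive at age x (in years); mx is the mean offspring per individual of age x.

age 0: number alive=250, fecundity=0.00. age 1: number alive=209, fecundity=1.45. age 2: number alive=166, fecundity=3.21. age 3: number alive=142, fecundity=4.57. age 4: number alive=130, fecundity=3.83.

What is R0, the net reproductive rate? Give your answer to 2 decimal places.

lx = nx/n0 = nx/250: 1, 0.836, 0.664, 0.568, 0.52
lx·mx by age: 0, 1.2122, 2.13144, 2.59576, 1.9916
R0 = Σ lx·mx = 7.931 → 7.93

7.93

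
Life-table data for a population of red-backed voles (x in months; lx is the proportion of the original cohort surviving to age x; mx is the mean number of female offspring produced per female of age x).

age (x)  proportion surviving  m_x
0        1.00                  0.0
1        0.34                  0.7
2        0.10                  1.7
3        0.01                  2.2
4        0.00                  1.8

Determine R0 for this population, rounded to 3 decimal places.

0.430

lx·mx by age: 0, 0.238, 0.17, 0.022, 0
R0 = Σ lx·mx = 0.43 → 0.430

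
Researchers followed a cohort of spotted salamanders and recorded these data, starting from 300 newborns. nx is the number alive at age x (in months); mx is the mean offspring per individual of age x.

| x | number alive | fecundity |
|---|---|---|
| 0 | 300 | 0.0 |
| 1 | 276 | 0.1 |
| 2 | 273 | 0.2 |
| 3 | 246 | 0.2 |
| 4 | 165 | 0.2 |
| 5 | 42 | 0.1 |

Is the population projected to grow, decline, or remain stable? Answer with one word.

lx = nx/n0 = nx/300: 1, 0.92, 0.91, 0.82, 0.55, 0.14
R0 = Σ lx·mx = 0 + 0.092 + 0.182 + 0.164 + 0.11 + 0.014 = 0.562
R0 < 1, so the population is declining.

declining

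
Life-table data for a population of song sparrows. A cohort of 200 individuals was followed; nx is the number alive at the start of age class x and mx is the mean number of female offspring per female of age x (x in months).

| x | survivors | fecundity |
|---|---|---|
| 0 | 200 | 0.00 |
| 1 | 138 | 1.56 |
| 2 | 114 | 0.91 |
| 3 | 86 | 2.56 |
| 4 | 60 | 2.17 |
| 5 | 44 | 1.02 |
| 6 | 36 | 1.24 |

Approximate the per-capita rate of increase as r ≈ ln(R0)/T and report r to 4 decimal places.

lx = nx/n0 = nx/200: 1, 0.69, 0.57, 0.43, 0.3, 0.22, 0.18
R0 = Σ lx·mx = 0 + 1.0764 + 0.5187 + 1.1008 + 0.651 + 0.2244 + 0.2232 = 3.7945
Σ x·lx·mx = 10.4814; T = 10.4814/3.7945 = 2.76226…
r ≈ ln(R0)/T = ln(3.7945)/2.76226… = 0.482776… → 0.4828

0.4828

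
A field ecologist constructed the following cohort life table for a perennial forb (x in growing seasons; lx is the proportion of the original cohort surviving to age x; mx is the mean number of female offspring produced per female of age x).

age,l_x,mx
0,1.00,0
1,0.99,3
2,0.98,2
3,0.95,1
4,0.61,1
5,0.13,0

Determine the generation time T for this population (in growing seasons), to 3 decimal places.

1.877

lx·mx: 0, 2.97, 1.96, 0.95, 0.61, 0 → R0 = 6.49
x·lx·mx: 0, 2.97, 3.92, 2.85, 2.44, 0 → Σ = 12.18
T = 12.18 / 6.49 = 1.876733… → 1.877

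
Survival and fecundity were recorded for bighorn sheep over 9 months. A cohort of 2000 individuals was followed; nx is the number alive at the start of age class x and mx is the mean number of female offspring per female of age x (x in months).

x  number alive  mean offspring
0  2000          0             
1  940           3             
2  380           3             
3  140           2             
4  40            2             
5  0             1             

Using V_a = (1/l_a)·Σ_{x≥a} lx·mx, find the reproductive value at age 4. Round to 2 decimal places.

lx = nx/n0 = nx/2000: 1, 0.47, 0.19, 0.07, 0.02, 0
lx·mx for x ≥ 4: 0.04, 0 → sum = 0.04
V_4 = 0.04 / l_4 = 0.04 / 0.02 = 2 → 2.00

2.00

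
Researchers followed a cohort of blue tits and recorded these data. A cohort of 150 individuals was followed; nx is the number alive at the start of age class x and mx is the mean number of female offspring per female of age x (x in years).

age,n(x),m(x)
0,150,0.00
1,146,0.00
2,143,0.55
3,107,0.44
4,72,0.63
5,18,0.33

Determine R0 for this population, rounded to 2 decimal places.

lx = nx/n0 = nx/150: 1, 0.97333…, 0.95333…, 0.71333…, 0.48, 0.12
lx·mx by age: 0, 0, 0.524333…, 0.313867…, 0.3024, 0.0396
R0 = Σ lx·mx = 1.1802… → 1.18

1.18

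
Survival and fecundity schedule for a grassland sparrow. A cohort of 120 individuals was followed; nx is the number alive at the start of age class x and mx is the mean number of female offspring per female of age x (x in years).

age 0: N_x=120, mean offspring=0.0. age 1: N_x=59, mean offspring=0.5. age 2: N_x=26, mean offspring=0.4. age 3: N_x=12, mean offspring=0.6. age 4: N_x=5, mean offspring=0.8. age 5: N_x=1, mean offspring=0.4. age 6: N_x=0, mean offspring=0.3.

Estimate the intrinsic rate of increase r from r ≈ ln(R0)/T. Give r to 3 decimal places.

lx = nx/n0 = nx/120: 1, 0.49167…, 0.21667…, 0.1, 0.04167…, 0.00833…, 0
R0 = Σ lx·mx = 0 + 0.24583… + 0.08667… + 0.06 + 0.03333… + 0.00333… + 0 = 0.429167…
Σ x·lx·mx = 0.749167…; T = 0.749167…/0.429167… = 1.74563…
r ≈ ln(R0)/T = ln(0.429167…)/1.74563… = -0.48459… → -0.485

-0.485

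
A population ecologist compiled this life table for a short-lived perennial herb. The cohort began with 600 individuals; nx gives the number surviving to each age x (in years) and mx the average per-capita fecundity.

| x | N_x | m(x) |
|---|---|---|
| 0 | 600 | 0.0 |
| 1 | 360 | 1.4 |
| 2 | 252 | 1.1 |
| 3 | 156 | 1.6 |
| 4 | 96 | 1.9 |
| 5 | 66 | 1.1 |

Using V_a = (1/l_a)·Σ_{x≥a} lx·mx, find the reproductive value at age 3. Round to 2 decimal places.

lx = nx/n0 = nx/600: 1, 0.6, 0.42, 0.26, 0.16, 0.11
lx·mx for x ≥ 3: 0.416, 0.304, 0.121 → sum = 0.841
V_3 = 0.841 / l_3 = 0.841 / 0.26 = 3.234615… → 3.23

3.23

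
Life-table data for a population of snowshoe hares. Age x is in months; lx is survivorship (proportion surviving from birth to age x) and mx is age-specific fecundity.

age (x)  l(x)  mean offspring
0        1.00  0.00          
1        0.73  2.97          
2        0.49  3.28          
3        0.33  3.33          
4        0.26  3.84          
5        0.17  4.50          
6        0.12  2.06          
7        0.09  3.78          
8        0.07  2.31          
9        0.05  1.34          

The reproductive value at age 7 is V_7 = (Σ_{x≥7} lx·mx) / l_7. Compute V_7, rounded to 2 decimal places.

lx·mx for x ≥ 7: 0.3402, 0.1617, 0.067 → sum = 0.5689
V_7 = 0.5689 / l_7 = 0.5689 / 0.09 = 6.321111… → 6.32

6.32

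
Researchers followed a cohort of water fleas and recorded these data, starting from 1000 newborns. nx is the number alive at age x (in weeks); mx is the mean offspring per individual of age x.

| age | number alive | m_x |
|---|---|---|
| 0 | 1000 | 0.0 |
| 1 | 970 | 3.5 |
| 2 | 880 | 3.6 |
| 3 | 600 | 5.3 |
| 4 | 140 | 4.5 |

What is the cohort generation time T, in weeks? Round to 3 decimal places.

lx = nx/n0 = nx/1000: 1, 0.97, 0.88, 0.6, 0.14
lx·mx: 0, 3.395, 3.168, 3.18, 0.63 → R0 = 10.373
x·lx·mx: 0, 3.395, 6.336, 9.54, 2.52 → Σ = 21.791
T = 21.791 / 10.373 = 2.100742… → 2.101

2.101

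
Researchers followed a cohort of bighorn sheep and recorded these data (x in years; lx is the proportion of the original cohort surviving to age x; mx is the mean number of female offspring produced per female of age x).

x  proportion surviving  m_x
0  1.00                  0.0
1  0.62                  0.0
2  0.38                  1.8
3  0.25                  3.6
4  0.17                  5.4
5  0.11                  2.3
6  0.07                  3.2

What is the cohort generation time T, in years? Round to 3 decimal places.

lx·mx: 0, 0, 0.684, 0.9, 0.918, 0.253, 0.224 → R0 = 2.979
x·lx·mx: 0, 0, 1.368, 2.7, 3.672, 1.265, 1.344 → Σ = 10.349
T = 10.349 / 2.979 = 3.473985… → 3.474

3.474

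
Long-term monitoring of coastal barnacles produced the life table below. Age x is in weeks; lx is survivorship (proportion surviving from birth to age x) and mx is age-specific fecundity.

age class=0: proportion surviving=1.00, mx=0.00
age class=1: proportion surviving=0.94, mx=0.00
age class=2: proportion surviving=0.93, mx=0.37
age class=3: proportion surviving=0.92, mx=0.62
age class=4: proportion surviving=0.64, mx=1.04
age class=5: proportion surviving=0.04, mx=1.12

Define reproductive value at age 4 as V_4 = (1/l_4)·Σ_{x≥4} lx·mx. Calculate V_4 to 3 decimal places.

lx·mx for x ≥ 4: 0.6656, 0.0448 → sum = 0.7104
V_4 = 0.7104 / l_4 = 0.7104 / 0.64 = 1.11 → 1.110

1.110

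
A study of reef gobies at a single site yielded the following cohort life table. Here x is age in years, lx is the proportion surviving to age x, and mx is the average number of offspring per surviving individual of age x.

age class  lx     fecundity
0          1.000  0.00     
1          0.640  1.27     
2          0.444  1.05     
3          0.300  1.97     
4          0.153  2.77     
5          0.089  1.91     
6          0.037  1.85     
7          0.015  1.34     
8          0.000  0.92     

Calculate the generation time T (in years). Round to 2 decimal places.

2.59

lx·mx: 0, 0.8128, 0.4662, 0.591, 0.42381, 0.16999, 0.06845, 0.0201, 0 → R0 = 2.55235
x·lx·mx: 0, 0.8128, 0.9324, 1.773, 1.69524, 0.84995, 0.4107, 0.1407, 0 → Σ = 6.61479
T = 6.61479 / 2.55235 = 2.591647… → 2.59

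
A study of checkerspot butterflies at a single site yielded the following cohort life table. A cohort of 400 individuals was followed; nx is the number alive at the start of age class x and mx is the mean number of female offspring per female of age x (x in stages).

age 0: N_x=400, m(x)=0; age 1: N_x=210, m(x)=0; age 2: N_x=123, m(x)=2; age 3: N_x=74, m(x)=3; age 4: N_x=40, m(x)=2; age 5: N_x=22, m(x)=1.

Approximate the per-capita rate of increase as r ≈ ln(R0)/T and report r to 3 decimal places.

0.127

lx = nx/n0 = nx/400: 1, 0.525, 0.3075, 0.185, 0.1, 0.055
R0 = Σ lx·mx = 0 + 0 + 0.615 + 0.555 + 0.2 + 0.055 = 1.425
Σ x·lx·mx = 3.97; T = 3.97/1.425 = 2.78596…
r ≈ ln(R0)/T = ln(1.425)/2.78596… = 0.12713… → 0.127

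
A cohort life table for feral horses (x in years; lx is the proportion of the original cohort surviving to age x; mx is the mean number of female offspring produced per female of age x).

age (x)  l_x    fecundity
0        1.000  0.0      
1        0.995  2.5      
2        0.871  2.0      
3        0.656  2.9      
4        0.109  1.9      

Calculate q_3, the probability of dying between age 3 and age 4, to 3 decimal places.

q_3 = (l_3 − l_4) / l_3 = (0.656 − 0.109) / 0.656
     = 0.547 / 0.656 = 0.833841… → 0.834

0.834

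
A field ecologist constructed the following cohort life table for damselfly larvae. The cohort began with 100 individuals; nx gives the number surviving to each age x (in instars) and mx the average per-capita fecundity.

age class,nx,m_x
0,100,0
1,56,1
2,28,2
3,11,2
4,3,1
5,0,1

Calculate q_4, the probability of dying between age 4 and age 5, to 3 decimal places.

1.000

lx = nx/n0 = nx/100: 1, 0.56, 0.28, 0.11, 0.03, 0
q_4 = (l_4 − l_5) / l_4 = (0.03 − 0) / 0.03
     = 0.03 / 0.03 = 1 → 1.000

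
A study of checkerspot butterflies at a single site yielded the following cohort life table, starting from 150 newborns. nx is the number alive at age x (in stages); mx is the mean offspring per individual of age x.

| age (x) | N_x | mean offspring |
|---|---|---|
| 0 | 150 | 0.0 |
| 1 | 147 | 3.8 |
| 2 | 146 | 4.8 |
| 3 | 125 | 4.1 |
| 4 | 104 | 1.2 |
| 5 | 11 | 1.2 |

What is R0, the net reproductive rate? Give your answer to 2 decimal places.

lx = nx/n0 = nx/150: 1, 0.98, 0.97333…, 0.83333…, 0.69333…, 0.07333…
lx·mx by age: 0, 3.724, 4.672…, 3.416667…, 0.832…, 0.088…
R0 = Σ lx·mx = 12.732667… → 12.73

12.73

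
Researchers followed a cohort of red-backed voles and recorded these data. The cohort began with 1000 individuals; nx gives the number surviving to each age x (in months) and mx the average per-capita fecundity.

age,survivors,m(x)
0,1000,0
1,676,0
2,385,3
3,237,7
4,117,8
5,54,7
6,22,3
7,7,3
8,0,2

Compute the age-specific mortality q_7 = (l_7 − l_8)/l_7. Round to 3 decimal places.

1.000

lx = nx/n0 = nx/1000: 1, 0.676, 0.385, 0.237, 0.117, 0.054, 0.022, 0.007, 0
q_7 = (l_7 − l_8) / l_7 = (0.007 − 0) / 0.007
     = 0.007 / 0.007 = 1 → 1.000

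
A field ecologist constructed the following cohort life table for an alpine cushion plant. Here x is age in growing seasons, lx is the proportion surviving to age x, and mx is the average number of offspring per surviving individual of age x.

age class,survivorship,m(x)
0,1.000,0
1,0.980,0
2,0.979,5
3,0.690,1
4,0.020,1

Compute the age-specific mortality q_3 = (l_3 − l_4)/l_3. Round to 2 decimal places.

0.97

q_3 = (l_3 − l_4) / l_3 = (0.69 − 0.02) / 0.69
     = 0.67 / 0.69 = 0.971014… → 0.97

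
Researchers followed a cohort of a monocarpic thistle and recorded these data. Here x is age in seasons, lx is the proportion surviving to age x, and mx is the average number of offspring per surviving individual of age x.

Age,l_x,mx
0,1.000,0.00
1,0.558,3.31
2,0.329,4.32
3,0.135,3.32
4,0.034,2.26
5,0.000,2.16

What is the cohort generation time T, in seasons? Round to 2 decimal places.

1.67

lx·mx: 0, 1.84698, 1.42128, 0.4482, 0.07684, 0 → R0 = 3.7933
x·lx·mx: 0, 1.84698, 2.84256, 1.3446, 0.30736, 0 → Σ = 6.3415
T = 6.3415 / 3.7933 = 1.671763… → 1.67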